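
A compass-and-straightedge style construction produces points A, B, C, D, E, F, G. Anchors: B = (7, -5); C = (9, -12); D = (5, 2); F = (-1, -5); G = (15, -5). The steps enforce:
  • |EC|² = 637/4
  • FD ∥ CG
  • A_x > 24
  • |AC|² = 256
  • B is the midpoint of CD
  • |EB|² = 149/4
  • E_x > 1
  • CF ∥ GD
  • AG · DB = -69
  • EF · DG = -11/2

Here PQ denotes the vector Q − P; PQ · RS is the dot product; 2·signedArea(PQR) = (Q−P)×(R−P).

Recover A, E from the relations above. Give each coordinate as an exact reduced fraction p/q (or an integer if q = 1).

1. A_x = 25  [line -2·x + 7·y + 134 = 0 ∩ |AC|² = 256]
2. A_y = -12  [line -2·x + 7·y + 134 = 0 ∩ |AC|² = 256]
   → A = (25, -12)
3. E_x = 2  [line -10·x + 7·y + 61/2 = 0 ∩ |EC|² = 637/4]
4. E_y = -3/2  [line -10·x + 7·y + 61/2 = 0 ∩ |EC|² = 637/4]
   → E = (2, -3/2)

A = (25, -12)
E = (2, -3/2)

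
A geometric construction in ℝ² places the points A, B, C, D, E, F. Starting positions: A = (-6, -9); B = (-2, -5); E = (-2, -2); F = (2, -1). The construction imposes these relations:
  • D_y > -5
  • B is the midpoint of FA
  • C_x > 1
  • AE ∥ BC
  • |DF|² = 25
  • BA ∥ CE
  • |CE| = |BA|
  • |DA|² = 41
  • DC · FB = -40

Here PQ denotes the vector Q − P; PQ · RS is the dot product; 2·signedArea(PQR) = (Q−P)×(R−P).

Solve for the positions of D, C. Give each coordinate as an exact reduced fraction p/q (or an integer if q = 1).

1. C_x = 2  [BA ∥ CE ∩ AE ∥ BC]
2. C_y = 2  [BA ∥ CE ∩ AE ∥ BC]
   → C = (2, 2)
3. D_x = -2  [line 4·x + 4·y + 24 = 0 ∩ |DF|² = 25]
4. D_y = -4  [line 4·x + 4·y + 24 = 0 ∩ |DF|² = 25]
   → D = (-2, -4)

C = (2, 2)
D = (-2, -4)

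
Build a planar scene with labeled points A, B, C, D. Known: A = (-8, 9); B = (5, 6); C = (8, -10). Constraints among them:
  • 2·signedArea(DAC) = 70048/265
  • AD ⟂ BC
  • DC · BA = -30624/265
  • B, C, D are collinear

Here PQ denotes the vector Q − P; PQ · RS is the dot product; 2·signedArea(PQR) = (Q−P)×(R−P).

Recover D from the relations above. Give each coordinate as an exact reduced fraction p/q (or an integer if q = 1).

D = (1064/265, 2982/265)

1. D_x = 1064/265  [B, C, D are collinear ∩ AD ⟂ BC]
2. D_y = 2982/265  [B, C, D are collinear ∩ AD ⟂ BC]
   → D = (1064/265, 2982/265)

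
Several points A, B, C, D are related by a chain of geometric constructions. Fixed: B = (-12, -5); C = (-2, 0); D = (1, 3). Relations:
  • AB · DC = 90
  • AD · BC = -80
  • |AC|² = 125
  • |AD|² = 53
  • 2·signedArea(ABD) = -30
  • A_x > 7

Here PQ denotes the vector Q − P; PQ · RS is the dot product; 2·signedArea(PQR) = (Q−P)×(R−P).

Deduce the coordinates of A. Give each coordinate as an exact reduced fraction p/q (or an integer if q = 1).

A = (8, 5)

1. A_x = 8  [AB · DC = 90 ∩ 2·signedArea(ABD) = -30]
2. A_y = 5  [AB · DC = 90 ∩ 2·signedArea(ABD) = -30]
   → A = (8, 5)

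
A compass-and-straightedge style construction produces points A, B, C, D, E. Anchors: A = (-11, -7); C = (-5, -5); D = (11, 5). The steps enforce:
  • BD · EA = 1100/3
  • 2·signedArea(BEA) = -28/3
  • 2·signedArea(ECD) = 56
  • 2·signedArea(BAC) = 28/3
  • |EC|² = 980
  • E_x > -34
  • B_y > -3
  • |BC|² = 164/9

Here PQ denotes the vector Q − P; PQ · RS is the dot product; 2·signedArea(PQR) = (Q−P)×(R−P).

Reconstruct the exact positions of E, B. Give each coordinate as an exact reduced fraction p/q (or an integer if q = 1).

1. B_x = -5/3  [line -2·x + 6·y + 32/3 = 0 ∩ |BC|² = 164/9]
2. B_y = -7/3  [line -2·x + 6·y + 32/3 = 0 ∩ |BC|² = 164/9]
   → B = (-5/3, -7/3)
3. E_x = -33  [2·signedArea(ECD) = 56 ∩ 2·signedArea(BEA) = -28/3]
4. E_y = -19  [2·signedArea(ECD) = 56 ∩ 2·signedArea(BEA) = -28/3]
   → E = (-33, -19)

B = (-5/3, -7/3)
E = (-33, -19)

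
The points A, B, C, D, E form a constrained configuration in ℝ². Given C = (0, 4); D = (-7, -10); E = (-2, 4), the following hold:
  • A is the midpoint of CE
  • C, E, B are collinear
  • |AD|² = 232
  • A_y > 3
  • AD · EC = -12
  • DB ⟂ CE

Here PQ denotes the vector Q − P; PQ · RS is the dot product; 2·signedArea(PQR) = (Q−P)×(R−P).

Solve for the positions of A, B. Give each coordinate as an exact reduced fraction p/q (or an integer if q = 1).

A = (-1, 4)
B = (-7, 4)

1. A_x = -1  [A is the midpoint of CE]
2. A_y = 4  [A is the midpoint of CE]
   → A = (-1, 4)
3. B_x = -7  [C, E, B are collinear ∩ DB ⟂ CE]
4. B_y = 4  [C, E, B are collinear ∩ DB ⟂ CE]
   → B = (-7, 4)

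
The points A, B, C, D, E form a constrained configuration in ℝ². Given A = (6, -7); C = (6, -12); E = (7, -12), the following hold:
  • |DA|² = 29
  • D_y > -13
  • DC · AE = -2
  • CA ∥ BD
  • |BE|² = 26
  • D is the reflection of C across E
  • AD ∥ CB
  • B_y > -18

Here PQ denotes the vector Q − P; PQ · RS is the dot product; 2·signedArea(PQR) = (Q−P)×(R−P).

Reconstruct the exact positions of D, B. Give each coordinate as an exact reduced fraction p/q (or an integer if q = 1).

B = (8, -17)
D = (8, -12)

1. D_x = 8  [D is the reflection of C across E]
2. D_y = -12  [D is the reflection of C across E]
   → D = (8, -12)
3. B_x = 8  [CA ∥ BD ∩ AD ∥ CB]
4. B_y = -17  [CA ∥ BD ∩ AD ∥ CB]
   → B = (8, -17)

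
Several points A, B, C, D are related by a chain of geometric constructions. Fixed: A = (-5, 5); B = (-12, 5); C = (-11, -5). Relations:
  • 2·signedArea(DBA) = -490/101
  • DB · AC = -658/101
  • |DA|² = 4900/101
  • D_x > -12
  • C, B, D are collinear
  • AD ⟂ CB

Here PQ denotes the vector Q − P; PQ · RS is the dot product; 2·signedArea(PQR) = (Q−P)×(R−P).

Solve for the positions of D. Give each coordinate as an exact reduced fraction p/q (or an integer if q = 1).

1. D_x = -1205/101  [C, B, D are collinear ∩ AD ⟂ CB]
2. D_y = 435/101  [C, B, D are collinear ∩ AD ⟂ CB]
   → D = (-1205/101, 435/101)

D = (-1205/101, 435/101)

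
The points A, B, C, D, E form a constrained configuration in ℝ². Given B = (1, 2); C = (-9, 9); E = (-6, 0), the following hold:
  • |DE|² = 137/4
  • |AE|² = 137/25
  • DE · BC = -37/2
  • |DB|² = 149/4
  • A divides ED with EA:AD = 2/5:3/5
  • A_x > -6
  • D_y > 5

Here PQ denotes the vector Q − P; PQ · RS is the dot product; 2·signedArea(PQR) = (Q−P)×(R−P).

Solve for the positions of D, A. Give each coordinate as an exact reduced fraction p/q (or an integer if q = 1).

1. D_x = -4  [line 10·x + -7·y + 157/2 = 0 ∩ |DB|² = 149/4]
2. D_y = 11/2  [line 10·x + -7·y + 157/2 = 0 ∩ |DB|² = 149/4]
   → D = (-4, 11/2)
3. A_x = -26/5  [A divides ED with EA:AD = 2/5:3/5]
4. A_y = 11/5  [A divides ED with EA:AD = 2/5:3/5]
   → A = (-26/5, 11/5)

A = (-26/5, 11/5)
D = (-4, 11/2)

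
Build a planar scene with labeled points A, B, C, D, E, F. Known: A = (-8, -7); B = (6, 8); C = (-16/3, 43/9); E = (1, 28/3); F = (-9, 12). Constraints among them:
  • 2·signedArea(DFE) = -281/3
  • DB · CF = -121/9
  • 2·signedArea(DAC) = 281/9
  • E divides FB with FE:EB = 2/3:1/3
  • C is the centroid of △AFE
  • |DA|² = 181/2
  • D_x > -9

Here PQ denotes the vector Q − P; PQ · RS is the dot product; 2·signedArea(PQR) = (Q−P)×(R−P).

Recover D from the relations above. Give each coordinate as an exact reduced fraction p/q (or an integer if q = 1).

1. D_x = -17/2  [2·signedArea(DFE) = -281/3 ∩ DB · CF = -121/9]
2. D_y = 5/2  [2·signedArea(DFE) = -281/3 ∩ DB · CF = -121/9]
   → D = (-17/2, 5/2)

D = (-17/2, 5/2)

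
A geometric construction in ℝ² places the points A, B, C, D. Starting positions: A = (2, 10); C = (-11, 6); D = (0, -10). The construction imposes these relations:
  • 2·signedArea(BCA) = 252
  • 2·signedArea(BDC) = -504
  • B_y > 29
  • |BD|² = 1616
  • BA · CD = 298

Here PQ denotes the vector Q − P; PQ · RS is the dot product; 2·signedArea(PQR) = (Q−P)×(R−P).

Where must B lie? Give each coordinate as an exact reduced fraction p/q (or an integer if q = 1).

B = (4, 30)

1. B_x = 4  [2·signedArea(BCA) = 252 ∩ BA · CD = 298]
2. B_y = 30  [2·signedArea(BCA) = 252 ∩ BA · CD = 298]
   → B = (4, 30)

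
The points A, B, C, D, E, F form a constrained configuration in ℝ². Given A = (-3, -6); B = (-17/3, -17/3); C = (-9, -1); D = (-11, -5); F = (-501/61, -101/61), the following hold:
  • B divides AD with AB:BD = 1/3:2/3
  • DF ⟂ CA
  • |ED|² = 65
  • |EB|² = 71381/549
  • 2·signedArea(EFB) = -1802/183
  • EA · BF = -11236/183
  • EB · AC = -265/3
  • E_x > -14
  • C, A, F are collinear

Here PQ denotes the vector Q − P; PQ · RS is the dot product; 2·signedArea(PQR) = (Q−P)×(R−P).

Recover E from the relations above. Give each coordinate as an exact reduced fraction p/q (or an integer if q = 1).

E = (-819/61, 164/61)

1. E_x = -819/61  [EB · AC = -265/3 ∩ 2·signedArea(EFB) = -1802/183]
2. E_y = 164/61  [EB · AC = -265/3 ∩ 2·signedArea(EFB) = -1802/183]
   → E = (-819/61, 164/61)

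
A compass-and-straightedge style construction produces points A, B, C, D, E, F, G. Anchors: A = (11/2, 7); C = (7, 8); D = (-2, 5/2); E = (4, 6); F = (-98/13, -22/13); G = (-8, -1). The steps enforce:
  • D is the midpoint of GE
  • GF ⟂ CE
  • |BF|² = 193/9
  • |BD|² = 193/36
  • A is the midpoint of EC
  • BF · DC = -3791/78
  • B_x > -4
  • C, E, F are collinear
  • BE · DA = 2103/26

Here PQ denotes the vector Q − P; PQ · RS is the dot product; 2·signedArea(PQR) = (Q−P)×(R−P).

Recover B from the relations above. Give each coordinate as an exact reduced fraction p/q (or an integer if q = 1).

B = (-50/13, 43/39)

1. B_x = -50/13  [BE · DA = 2103/26 ∩ BF · DC = -3791/78]
2. B_y = 43/39  [BE · DA = 2103/26 ∩ BF · DC = -3791/78]
   → B = (-50/13, 43/39)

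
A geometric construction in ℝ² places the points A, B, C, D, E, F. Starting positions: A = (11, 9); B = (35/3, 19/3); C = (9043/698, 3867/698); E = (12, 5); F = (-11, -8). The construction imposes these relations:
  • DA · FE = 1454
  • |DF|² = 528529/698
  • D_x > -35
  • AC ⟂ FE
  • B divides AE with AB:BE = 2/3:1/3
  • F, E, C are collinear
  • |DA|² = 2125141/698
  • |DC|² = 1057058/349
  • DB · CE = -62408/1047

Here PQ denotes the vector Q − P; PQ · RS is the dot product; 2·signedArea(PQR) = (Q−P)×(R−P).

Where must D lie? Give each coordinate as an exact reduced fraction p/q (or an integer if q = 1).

1. D_x = -24399/698  [line 667/698·x + 377/698·y + 15718/349 = 0 ∩ |DA|² = 2125141/698]
2. D_y = -15035/698  [line 667/698·x + 377/698·y + 15718/349 = 0 ∩ |DA|² = 2125141/698]
   → D = (-24399/698, -15035/698)

D = (-24399/698, -15035/698)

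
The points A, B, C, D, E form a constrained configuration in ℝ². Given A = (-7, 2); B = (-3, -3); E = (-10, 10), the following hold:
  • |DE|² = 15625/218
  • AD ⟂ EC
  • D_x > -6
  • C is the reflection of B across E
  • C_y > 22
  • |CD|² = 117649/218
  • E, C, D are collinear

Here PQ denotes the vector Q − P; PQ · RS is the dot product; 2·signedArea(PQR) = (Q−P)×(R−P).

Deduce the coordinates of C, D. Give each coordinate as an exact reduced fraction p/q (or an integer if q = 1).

C = (-17, 23)
D = (-1305/218, 555/218)

1. C_x = -17  [C is the reflection of B across E]
2. C_y = 23  [C is the reflection of B across E]
   → C = (-17, 23)
3. D_x = -1305/218  [E, C, D are collinear ∩ AD ⟂ EC]
4. D_y = 555/218  [E, C, D are collinear ∩ AD ⟂ EC]
   → D = (-1305/218, 555/218)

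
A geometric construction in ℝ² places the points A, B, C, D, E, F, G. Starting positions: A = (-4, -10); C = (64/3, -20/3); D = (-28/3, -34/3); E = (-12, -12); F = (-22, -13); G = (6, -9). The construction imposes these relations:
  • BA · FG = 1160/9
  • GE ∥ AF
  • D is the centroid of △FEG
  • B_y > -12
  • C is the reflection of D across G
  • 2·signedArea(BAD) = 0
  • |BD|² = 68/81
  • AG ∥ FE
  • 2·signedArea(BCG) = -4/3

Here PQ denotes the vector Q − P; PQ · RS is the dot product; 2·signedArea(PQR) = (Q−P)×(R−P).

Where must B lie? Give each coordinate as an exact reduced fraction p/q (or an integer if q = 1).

B = (-76/9, -100/9)

1. B_x = -76/9  [2·signedArea(BAD) = 0 ∩ 2·signedArea(BCG) = -4/3]
2. B_y = -100/9  [2·signedArea(BAD) = 0 ∩ 2·signedArea(BCG) = -4/3]
   → B = (-76/9, -100/9)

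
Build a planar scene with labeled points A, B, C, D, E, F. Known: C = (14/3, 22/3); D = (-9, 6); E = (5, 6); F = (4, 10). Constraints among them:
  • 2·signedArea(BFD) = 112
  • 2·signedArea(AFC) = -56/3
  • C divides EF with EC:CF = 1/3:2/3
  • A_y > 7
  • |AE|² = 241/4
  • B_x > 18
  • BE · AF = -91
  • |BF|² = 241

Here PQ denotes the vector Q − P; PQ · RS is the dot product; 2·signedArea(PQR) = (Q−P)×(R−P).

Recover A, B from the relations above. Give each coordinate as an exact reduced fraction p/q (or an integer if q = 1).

A = (-5/2, 8)
B = (19, 6)

1. A_x = -5/2  [line 8/3·x + 2/3·y + 4/3 = 0 ∩ |AE|² = 241/4]
2. A_y = 8  [line 8/3·x + 2/3·y + 4/3 = 0 ∩ |AE|² = 241/4]
   → A = (-5/2, 8)
3. B_x = 19  [2·signedArea(BFD) = 112 ∩ BE · AF = -91]
4. B_y = 6  [2·signedArea(BFD) = 112 ∩ BE · AF = -91]
   → B = (19, 6)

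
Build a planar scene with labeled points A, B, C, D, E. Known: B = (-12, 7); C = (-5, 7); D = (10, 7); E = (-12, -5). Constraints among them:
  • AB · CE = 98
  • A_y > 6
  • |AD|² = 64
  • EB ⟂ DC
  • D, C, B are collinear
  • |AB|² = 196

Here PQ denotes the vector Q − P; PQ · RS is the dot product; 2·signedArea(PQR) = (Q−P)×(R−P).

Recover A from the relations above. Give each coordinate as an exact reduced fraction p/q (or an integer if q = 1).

1. A_x = 2  [line 7·x + 12·y + -98 = 0 ∩ |AD|² = 64]
2. A_y = 7  [line 7·x + 12·y + -98 = 0 ∩ |AD|² = 64]
   → A = (2, 7)

A = (2, 7)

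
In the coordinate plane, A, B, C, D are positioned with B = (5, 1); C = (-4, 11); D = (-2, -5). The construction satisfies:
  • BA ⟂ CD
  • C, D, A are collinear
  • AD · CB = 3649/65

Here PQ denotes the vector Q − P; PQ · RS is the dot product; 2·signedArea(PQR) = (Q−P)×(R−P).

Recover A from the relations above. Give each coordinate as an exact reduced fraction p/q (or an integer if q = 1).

A = (-171/65, 3/65)

1. A_x = -171/65  [C, D, A are collinear ∩ BA ⟂ CD]
2. A_y = 3/65  [C, D, A are collinear ∩ BA ⟂ CD]
   → A = (-171/65, 3/65)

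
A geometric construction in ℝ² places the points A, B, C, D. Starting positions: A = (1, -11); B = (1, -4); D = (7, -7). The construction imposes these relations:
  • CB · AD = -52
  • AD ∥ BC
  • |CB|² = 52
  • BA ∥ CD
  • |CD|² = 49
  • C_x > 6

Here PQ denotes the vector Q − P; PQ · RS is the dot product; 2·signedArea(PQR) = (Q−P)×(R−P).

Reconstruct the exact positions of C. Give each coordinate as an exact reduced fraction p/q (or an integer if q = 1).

1. C_x = 7  [BA ∥ CD ∩ AD ∥ BC]
2. C_y = 0  [BA ∥ CD ∩ AD ∥ BC]
   → C = (7, 0)

C = (7, 0)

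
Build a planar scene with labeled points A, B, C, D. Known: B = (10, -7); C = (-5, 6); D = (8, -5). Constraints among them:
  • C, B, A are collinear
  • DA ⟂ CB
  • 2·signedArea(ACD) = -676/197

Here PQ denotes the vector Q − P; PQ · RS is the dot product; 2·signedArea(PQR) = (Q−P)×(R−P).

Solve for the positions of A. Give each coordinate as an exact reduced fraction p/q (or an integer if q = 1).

A = (1550/197, -1015/197)

1. A_x = 1550/197  [C, B, A are collinear ∩ DA ⟂ CB]
2. A_y = -1015/197  [C, B, A are collinear ∩ DA ⟂ CB]
   → A = (1550/197, -1015/197)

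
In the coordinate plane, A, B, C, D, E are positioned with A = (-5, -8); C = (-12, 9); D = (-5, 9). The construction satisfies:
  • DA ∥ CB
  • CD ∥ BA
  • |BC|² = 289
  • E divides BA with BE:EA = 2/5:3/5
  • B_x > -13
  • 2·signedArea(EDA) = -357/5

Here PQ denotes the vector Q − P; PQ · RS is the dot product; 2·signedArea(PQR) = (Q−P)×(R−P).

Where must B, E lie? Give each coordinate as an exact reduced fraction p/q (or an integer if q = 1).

B = (-12, -8)
E = (-46/5, -8)

1. B_x = -12  [CD ∥ BA ∩ DA ∥ CB]
2. B_y = -8  [CD ∥ BA ∩ DA ∥ CB]
   → B = (-12, -8)
3. E_x = -46/5  [E divides BA with BE:EA = 2/5:3/5]
4. E_y = -8  [E divides BA with BE:EA = 2/5:3/5]
   → E = (-46/5, -8)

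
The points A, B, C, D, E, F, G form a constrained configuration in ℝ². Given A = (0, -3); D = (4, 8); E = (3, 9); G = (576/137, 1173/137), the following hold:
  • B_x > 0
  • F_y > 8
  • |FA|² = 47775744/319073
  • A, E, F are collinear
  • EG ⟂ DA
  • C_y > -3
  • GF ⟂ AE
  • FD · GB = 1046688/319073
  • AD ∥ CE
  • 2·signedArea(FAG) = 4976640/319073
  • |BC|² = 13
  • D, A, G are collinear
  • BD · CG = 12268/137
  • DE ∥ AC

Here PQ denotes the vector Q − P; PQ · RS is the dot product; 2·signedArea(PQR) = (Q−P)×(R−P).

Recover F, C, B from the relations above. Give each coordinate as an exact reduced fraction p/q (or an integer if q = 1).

B = (1, 1)
C = (-1, -2)
F = (6912/2329, 20661/2329)

1. F_x = 6912/2329  [A, E, F are collinear ∩ GF ⟂ AE]
2. F_y = 20661/2329  [A, E, F are collinear ∩ GF ⟂ AE]
   → F = (6912/2329, 20661/2329)
3. C_x = -1  [AD ∥ CE ∩ DE ∥ AC]
4. C_y = -2  [AD ∥ CE ∩ DE ∥ AC]
   → C = (-1, -2)
5. B_x = 1  [BD · CG = 12268/137 ∩ FD · GB = 1046688/319073]
6. B_y = 1  [BD · CG = 12268/137 ∩ FD · GB = 1046688/319073]
   → B = (1, 1)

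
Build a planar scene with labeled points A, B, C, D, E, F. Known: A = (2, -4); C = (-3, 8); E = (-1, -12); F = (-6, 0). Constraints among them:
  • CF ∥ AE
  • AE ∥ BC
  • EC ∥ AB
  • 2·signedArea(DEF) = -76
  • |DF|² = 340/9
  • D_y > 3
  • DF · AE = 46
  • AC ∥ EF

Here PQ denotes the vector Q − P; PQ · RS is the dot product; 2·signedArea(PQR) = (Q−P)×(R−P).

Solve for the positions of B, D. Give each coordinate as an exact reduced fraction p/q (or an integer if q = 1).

B = (0, 16)
D = (-4/3, 4)

1. B_x = 0  [AE ∥ BC ∩ EC ∥ AB]
2. B_y = 16  [AE ∥ BC ∩ EC ∥ AB]
   → B = (0, 16)
3. D_x = -4/3  [2·signedArea(DEF) = -76 ∩ DF · AE = 46]
4. D_y = 4  [2·signedArea(DEF) = -76 ∩ DF · AE = 46]
   → D = (-4/3, 4)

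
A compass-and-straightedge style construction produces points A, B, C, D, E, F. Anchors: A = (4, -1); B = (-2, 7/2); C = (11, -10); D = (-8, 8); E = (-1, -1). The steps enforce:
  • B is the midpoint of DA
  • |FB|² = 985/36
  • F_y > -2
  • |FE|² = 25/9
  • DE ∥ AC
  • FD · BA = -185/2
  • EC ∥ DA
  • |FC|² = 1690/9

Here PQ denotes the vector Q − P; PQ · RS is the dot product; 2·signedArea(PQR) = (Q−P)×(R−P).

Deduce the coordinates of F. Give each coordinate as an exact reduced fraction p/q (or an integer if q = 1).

1. F_x = 2/3  [line -6·x + 9/2·y + 17/2 = 0 ∩ |FC|² = 1690/9]
2. F_y = -1  [line -6·x + 9/2·y + 17/2 = 0 ∩ |FC|² = 1690/9]
   → F = (2/3, -1)

F = (2/3, -1)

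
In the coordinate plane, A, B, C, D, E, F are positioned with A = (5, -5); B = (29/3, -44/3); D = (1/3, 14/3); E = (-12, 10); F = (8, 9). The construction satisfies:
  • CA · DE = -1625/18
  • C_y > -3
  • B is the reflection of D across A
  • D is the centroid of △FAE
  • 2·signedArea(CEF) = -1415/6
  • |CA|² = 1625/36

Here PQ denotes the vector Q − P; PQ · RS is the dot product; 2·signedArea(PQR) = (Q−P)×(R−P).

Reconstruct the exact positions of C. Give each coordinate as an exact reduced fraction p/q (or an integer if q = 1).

C = (-7/6, -7/3)

1. C_x = -7/6  [CA · DE = -1625/18 ∩ 2·signedArea(CEF) = -1415/6]
2. C_y = -7/3  [CA · DE = -1625/18 ∩ 2·signedArea(CEF) = -1415/6]
   → C = (-7/6, -7/3)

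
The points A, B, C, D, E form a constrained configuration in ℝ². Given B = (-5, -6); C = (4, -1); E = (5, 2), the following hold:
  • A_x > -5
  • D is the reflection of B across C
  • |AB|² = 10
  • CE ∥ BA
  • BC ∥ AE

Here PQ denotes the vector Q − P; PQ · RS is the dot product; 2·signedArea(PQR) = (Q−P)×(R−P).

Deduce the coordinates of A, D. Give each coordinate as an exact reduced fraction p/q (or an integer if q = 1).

1. A_x = -4  [BC ∥ AE ∩ CE ∥ BA]
2. A_y = -3  [BC ∥ AE ∩ CE ∥ BA]
   → A = (-4, -3)
3. D_x = 13  [D is the reflection of B across C]
4. D_y = 4  [D is the reflection of B across C]
   → D = (13, 4)

A = (-4, -3)
D = (13, 4)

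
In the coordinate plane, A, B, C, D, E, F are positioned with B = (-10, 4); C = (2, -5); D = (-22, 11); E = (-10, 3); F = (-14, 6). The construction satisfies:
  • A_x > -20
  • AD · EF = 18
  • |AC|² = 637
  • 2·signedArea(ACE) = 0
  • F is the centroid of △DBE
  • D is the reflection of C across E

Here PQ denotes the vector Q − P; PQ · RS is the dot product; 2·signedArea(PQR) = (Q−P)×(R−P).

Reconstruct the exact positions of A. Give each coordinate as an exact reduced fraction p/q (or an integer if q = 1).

1. A_x = -19  [2·signedArea(ACE) = 0 ∩ AD · EF = 18]
2. A_y = 9  [2·signedArea(ACE) = 0 ∩ AD · EF = 18]
   → A = (-19, 9)

A = (-19, 9)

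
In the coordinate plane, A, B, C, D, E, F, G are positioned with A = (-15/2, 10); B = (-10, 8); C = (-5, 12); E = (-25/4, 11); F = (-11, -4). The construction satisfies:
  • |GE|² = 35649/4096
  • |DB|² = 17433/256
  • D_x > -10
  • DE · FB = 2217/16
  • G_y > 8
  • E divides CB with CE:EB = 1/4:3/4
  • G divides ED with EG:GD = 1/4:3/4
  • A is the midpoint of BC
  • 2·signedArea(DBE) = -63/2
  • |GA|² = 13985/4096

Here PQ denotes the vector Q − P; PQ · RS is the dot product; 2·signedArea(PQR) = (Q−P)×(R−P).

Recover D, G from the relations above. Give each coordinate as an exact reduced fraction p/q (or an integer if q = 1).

D = (-157/16, -1/4)
G = (-457/64, 131/16)

1. D_x = -157/16  [DE · FB = 2217/16 ∩ 2·signedArea(DBE) = -63/2]
2. D_y = -1/4  [DE · FB = 2217/16 ∩ 2·signedArea(DBE) = -63/2]
   → D = (-157/16, -1/4)
3. G_x = -457/64  [G divides ED with EG:GD = 1/4:3/4]
4. G_y = 131/16  [G divides ED with EG:GD = 1/4:3/4]
   → G = (-457/64, 131/16)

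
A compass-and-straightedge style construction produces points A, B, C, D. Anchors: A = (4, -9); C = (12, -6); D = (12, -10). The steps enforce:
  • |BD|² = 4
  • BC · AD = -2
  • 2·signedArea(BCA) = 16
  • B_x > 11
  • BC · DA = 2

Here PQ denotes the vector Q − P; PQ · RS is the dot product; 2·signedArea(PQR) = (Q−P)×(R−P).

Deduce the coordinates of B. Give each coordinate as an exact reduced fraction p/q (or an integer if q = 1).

1. B_x = 12  [BC · DA = 2 ∩ 2·signedArea(BCA) = 16]
2. B_y = -8  [BC · DA = 2 ∩ 2·signedArea(BCA) = 16]
   → B = (12, -8)

B = (12, -8)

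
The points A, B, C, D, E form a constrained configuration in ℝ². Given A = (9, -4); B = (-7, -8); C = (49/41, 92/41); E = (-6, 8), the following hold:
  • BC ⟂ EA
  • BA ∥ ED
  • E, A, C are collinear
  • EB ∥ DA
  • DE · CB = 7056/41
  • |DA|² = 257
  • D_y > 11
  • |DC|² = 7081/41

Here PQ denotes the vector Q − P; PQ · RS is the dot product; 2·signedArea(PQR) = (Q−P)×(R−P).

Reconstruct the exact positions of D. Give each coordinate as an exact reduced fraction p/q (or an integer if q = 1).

D = (10, 12)

1. D_x = 10  [EB ∥ DA ∩ BA ∥ ED]
2. D_y = 12  [EB ∥ DA ∩ BA ∥ ED]
   → D = (10, 12)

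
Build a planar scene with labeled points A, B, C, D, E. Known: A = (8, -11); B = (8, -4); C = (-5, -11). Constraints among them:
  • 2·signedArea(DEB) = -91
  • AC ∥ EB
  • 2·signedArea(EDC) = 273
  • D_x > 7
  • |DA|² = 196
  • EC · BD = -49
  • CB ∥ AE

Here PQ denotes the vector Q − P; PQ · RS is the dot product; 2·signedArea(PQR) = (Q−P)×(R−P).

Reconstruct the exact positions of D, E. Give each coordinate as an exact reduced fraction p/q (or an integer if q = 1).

1. E_x = 21  [AC ∥ EB ∩ CB ∥ AE]
2. E_y = -4  [AC ∥ EB ∩ CB ∥ AE]
   → E = (21, -4)
3. D_x = 8  [2·signedArea(DEB) = -91 ∩ 2·signedArea(EDC) = 273]
4. D_y = 3  [2·signedArea(DEB) = -91 ∩ 2·signedArea(EDC) = 273]
   → D = (8, 3)

D = (8, 3)
E = (21, -4)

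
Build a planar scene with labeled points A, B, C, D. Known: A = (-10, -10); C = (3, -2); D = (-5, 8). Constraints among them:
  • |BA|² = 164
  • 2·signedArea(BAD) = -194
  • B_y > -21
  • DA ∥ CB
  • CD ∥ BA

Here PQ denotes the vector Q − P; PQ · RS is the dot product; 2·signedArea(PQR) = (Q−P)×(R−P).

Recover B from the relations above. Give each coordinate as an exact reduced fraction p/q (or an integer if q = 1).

1. B_x = -2  [CD ∥ BA ∩ DA ∥ CB]
2. B_y = -20  [CD ∥ BA ∩ DA ∥ CB]
   → B = (-2, -20)

B = (-2, -20)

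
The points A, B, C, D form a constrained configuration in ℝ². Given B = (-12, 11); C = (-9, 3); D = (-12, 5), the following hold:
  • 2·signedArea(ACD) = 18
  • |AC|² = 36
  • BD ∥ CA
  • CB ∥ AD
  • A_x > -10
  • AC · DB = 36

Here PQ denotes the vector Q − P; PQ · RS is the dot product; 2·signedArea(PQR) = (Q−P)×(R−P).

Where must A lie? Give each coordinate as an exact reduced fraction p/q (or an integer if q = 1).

1. A_x = -9  [CB ∥ AD ∩ BD ∥ CA]
2. A_y = -3  [CB ∥ AD ∩ BD ∥ CA]
   → A = (-9, -3)

A = (-9, -3)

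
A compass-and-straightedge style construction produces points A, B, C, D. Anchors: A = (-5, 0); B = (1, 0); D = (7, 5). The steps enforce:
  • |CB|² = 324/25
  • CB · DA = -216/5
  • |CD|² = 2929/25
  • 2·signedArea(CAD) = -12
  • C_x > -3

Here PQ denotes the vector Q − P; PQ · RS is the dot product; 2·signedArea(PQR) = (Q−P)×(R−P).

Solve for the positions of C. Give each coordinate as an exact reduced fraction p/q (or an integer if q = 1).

1. C_x = -13/5  [CB · DA = -216/5 ∩ 2·signedArea(CAD) = -12]
2. C_y = 0  [CB · DA = -216/5 ∩ 2·signedArea(CAD) = -12]
   → C = (-13/5, 0)

C = (-13/5, 0)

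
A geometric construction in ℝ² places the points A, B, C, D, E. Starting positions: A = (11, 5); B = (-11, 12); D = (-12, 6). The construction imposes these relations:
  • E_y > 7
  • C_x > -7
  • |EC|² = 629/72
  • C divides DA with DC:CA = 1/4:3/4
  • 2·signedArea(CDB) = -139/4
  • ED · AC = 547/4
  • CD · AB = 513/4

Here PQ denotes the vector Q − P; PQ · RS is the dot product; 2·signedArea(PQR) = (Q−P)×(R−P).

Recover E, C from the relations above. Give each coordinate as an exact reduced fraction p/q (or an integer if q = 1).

C = (-25/4, 23/4)
E = (-4, 23/3)

1. C_x = -25/4  [C divides DA with DC:CA = 1/4:3/4]
2. C_y = 23/4  [C divides DA with DC:CA = 1/4:3/4]
   → C = (-25/4, 23/4)
3. E_x = -4  [line 69/4·x + -3/4·y + 299/4 = 0 ∩ |EC|² = 629/72]
4. E_y = 23/3  [line 69/4·x + -3/4·y + 299/4 = 0 ∩ |EC|² = 629/72]
   → E = (-4, 23/3)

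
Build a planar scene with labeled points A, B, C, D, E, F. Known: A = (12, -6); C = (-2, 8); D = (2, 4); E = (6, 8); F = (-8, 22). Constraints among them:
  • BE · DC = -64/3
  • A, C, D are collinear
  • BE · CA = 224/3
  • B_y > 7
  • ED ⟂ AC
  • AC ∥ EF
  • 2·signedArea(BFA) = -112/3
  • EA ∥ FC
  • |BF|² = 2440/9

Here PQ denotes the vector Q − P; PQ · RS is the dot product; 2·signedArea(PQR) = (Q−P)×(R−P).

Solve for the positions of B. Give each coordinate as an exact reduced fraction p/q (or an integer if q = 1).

B = (2/3, 8)

1. B_x = 2/3  [2·signedArea(BFA) = -112/3 ∩ BE · DC = -64/3]
2. B_y = 8  [2·signedArea(BFA) = -112/3 ∩ BE · DC = -64/3]
   → B = (2/3, 8)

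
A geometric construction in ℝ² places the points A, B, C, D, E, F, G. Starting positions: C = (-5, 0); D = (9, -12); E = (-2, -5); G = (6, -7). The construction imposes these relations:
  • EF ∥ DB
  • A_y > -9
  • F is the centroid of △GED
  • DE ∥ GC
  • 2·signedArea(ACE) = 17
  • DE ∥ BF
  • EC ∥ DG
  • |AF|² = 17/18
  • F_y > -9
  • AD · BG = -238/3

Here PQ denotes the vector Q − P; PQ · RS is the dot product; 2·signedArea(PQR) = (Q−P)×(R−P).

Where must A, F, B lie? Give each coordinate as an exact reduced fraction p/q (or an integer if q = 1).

1. F_x = 13/3  [F is the centroid of △GED]
2. F_y = -8  [F is the centroid of △GED]
   → F = (13/3, -8)
3. B_x = 46/3  [DE ∥ BF ∩ EF ∥ DB]
4. B_y = -15  [DE ∥ BF ∩ EF ∥ DB]
   → B = (46/3, -15)
5. A_x = 7/2  [2·signedArea(ACE) = 17 ∩ AD · BG = -238/3]
6. A_y = -17/2  [2·signedArea(ACE) = 17 ∩ AD · BG = -238/3]
   → A = (7/2, -17/2)

A = (7/2, -17/2)
B = (46/3, -15)
F = (13/3, -8)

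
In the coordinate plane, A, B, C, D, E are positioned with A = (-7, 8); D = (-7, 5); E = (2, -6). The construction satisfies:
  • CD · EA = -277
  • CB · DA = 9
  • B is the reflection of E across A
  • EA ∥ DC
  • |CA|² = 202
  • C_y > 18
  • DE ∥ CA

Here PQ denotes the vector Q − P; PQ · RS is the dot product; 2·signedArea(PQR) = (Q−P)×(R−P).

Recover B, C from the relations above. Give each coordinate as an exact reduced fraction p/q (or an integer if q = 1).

1. B_x = -16  [B is the reflection of E across A]
2. B_y = 22  [B is the reflection of E across A]
   → B = (-16, 22)
3. C_x = -16  [DE ∥ CA ∩ EA ∥ DC]
4. C_y = 19  [DE ∥ CA ∩ EA ∥ DC]
   → C = (-16, 19)

B = (-16, 22)
C = (-16, 19)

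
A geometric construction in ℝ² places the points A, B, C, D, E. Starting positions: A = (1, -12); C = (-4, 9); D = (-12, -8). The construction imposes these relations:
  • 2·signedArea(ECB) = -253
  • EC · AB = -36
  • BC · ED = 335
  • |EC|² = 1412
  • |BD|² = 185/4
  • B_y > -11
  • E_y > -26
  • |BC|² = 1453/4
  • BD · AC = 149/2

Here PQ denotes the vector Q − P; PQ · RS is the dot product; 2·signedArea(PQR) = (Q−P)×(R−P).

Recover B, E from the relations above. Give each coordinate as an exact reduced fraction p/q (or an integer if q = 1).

1. B_x = -11/2  [line 5·x + -21·y + -365/2 = 0 ∩ |BD|² = 185/4]
2. B_y = -10  [line 5·x + -21·y + -365/2 = 0 ∩ |BD|² = 185/4]
   → B = (-11/2, -10)
3. E_x = -20  [2·signedArea(ECB) = -253 ∩ EC · AB = -36]
4. E_y = -25  [2·signedArea(ECB) = -253 ∩ EC · AB = -36]
   → E = (-20, -25)

B = (-11/2, -10)
E = (-20, -25)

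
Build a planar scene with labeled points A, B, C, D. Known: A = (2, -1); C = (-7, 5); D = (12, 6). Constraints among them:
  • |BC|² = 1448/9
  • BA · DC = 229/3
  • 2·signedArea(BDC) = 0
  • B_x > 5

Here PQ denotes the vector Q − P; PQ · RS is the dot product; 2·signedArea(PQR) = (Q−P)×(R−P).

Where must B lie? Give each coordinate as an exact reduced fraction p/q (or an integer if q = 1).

1. B_x = 17/3  [2·signedArea(BDC) = 0 ∩ BA · DC = 229/3]
2. B_y = 17/3  [2·signedArea(BDC) = 0 ∩ BA · DC = 229/3]
   → B = (17/3, 17/3)

B = (17/3, 17/3)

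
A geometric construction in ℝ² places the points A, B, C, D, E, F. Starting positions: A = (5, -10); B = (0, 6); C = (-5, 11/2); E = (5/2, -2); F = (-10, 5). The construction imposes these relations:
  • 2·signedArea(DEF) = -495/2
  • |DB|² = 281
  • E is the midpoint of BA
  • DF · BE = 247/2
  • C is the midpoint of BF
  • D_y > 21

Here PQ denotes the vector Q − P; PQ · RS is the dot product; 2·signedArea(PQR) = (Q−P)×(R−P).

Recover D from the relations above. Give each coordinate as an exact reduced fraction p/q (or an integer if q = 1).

D = (-5, 22)

1. D_x = -5  [DF · BE = 247/2 ∩ 2·signedArea(DEF) = -495/2]
2. D_y = 22  [DF · BE = 247/2 ∩ 2·signedArea(DEF) = -495/2]
   → D = (-5, 22)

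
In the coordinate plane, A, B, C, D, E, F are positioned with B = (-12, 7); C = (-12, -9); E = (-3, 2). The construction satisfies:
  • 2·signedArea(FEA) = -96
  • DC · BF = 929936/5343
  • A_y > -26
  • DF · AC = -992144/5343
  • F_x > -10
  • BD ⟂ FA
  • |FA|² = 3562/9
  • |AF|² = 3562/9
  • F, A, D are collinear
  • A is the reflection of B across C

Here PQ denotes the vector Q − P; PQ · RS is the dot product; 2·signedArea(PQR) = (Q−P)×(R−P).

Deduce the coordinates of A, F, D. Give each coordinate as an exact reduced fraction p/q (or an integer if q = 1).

1. A_x = -12  [A is the reflection of B across C]
2. A_y = -25  [A is the reflection of B across C]
   → A = (-12, -25)
3. F_x = -9  [line 27·x + -9·y + 195 = 0 ∩ |FA|² = 3562/9]
4. F_y = -16/3  [line 27·x + -9·y + 195 = 0 ∩ |FA|² = 3562/9]
   → F = (-9, -16/3)
5. D_x = -12876/1781  [F, A, D are collinear ∩ BD ⟂ FA]
6. D_y = 11171/1781  [F, A, D are collinear ∩ BD ⟂ FA]
   → D = (-12876/1781, 11171/1781)

A = (-12, -25)
D = (-12876/1781, 11171/1781)
F = (-9, -16/3)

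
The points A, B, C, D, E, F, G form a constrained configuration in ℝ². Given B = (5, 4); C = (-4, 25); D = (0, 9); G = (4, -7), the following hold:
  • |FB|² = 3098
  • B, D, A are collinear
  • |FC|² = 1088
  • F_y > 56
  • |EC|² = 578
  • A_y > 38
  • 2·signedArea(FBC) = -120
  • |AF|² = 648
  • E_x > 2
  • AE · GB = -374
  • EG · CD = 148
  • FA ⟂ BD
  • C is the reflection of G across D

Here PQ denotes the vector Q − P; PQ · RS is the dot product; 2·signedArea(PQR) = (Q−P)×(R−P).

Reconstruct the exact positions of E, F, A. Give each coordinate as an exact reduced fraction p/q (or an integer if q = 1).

1. E_x = 3  [line -4·x + 16·y + -20 = 0 ∩ |EC|² = 578]
2. E_y = 2  [line -4·x + 16·y + -20 = 0 ∩ |EC|² = 578]
   → E = (3, 2)
3. F_x = -12  [line -21·x + -9·y + 261 = 0 ∩ |FC|² = 1088]
4. F_y = 57  [line -21·x + -9·y + 261 = 0 ∩ |FC|² = 1088]
   → F = (-12, 57)
5. A_x = -30  [B, D, A are collinear ∩ FA ⟂ BD]
6. A_y = 39  [B, D, A are collinear ∩ FA ⟂ BD]
   → A = (-30, 39)

A = (-30, 39)
E = (3, 2)
F = (-12, 57)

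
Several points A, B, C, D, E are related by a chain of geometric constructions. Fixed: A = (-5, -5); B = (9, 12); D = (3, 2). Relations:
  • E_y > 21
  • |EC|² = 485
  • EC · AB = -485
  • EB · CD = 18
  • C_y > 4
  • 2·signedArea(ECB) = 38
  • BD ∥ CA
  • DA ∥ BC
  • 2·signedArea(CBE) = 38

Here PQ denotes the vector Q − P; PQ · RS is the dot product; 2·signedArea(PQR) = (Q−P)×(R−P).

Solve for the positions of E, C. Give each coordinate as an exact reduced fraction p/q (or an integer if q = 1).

1. C_x = 1  [BD ∥ CA ∩ DA ∥ BC]
2. C_y = 5  [BD ∥ CA ∩ DA ∥ BC]
   → C = (1, 5)
3. E_x = 15  [EB · CD = 18 ∩ 2·signedArea(CBE) = 38]
4. E_y = 22  [EB · CD = 18 ∩ 2·signedArea(CBE) = 38]
   → E = (15, 22)

C = (1, 5)
E = (15, 22)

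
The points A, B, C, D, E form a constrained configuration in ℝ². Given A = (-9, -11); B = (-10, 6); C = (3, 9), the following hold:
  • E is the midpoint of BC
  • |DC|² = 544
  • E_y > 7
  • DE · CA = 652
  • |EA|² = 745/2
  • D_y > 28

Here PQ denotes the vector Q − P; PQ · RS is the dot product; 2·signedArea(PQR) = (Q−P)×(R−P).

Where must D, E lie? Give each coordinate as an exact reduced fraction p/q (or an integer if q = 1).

D = (15, 29)
E = (-7/2, 15/2)

1. E_x = -7/2  [E is the midpoint of BC]
2. E_y = 15/2  [E is the midpoint of BC]
   → E = (-7/2, 15/2)
3. D_x = 15  [line 12·x + 20·y + -760 = 0 ∩ |DC|² = 544]
4. D_y = 29  [line 12·x + 20·y + -760 = 0 ∩ |DC|² = 544]
   → D = (15, 29)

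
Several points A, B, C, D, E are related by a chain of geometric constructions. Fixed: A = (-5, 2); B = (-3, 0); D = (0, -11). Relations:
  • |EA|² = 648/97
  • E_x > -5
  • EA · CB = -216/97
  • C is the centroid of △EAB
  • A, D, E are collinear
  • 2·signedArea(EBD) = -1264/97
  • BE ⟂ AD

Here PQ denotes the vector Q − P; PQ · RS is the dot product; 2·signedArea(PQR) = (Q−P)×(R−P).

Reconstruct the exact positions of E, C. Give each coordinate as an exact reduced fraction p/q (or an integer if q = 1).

C = (-1171/291, 154/291)
E = (-395/97, -40/97)

1. E_x = -395/97  [A, D, E are collinear ∩ BE ⟂ AD]
2. E_y = -40/97  [A, D, E are collinear ∩ BE ⟂ AD]
   → E = (-395/97, -40/97)
3. C_x = -1171/291  [C is the centroid of △EAB]
4. C_y = 154/291  [C is the centroid of △EAB]
   → C = (-1171/291, 154/291)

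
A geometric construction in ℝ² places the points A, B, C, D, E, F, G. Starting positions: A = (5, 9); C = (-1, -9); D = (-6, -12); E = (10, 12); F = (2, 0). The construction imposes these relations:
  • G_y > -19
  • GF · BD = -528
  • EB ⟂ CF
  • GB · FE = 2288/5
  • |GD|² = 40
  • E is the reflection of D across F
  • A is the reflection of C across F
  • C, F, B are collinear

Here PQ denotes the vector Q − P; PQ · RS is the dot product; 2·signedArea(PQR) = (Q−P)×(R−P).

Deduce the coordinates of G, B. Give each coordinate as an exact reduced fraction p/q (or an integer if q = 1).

1. B_x = 32/5  [C, F, B are collinear ∩ EB ⟂ CF]
2. B_y = 66/5  [C, F, B are collinear ∩ EB ⟂ CF]
   → B = (32/5, 66/5)
3. G_x = -4  [GB · FE = 2288/5 ∩ GF · BD = -528]
4. G_y = -18  [GB · FE = 2288/5 ∩ GF · BD = -528]
   → G = (-4, -18)

B = (32/5, 66/5)
G = (-4, -18)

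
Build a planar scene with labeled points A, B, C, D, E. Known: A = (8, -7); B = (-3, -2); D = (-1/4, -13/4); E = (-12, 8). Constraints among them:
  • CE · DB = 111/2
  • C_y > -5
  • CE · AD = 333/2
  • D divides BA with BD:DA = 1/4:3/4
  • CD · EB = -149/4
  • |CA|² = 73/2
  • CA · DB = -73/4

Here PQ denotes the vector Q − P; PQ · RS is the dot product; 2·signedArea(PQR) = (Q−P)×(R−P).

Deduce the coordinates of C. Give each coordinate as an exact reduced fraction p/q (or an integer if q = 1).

1. C_x = 5/2  [CE · DB = 111/2 ∩ CD · EB = -149/4]
2. C_y = -9/2  [CE · DB = 111/2 ∩ CD · EB = -149/4]
   → C = (5/2, -9/2)

C = (5/2, -9/2)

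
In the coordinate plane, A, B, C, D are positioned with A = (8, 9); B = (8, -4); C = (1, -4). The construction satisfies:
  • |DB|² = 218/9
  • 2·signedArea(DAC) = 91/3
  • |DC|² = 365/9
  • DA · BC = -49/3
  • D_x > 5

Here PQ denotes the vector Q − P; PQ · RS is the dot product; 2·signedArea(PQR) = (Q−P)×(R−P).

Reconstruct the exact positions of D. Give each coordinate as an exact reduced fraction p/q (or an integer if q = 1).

1. D_x = 17/3  [DA · BC = -49/3 ∩ 2·signedArea(DAC) = 91/3]
2. D_y = 1/3  [DA · BC = -49/3 ∩ 2·signedArea(DAC) = 91/3]
   → D = (17/3, 1/3)

D = (17/3, 1/3)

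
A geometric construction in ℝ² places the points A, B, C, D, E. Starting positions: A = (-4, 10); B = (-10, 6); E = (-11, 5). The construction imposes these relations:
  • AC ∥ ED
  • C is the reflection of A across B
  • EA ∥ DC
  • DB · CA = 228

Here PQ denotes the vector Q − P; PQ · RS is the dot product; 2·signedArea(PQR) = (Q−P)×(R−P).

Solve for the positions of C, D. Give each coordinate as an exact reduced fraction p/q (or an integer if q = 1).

1. C_x = -16  [C is the reflection of A across B]
2. C_y = 2  [C is the reflection of A across B]
   → C = (-16, 2)
3. D_x = -23  [EA ∥ DC ∩ AC ∥ ED]
4. D_y = -3  [EA ∥ DC ∩ AC ∥ ED]
   → D = (-23, -3)

C = (-16, 2)
D = (-23, -3)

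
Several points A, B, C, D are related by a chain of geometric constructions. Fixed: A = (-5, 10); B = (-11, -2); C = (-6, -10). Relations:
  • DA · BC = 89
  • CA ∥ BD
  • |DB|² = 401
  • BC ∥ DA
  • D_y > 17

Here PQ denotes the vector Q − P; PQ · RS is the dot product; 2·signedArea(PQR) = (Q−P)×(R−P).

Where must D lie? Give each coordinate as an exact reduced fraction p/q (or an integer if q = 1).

D = (-10, 18)

1. D_x = -10  [BC ∥ DA ∩ CA ∥ BD]
2. D_y = 18  [BC ∥ DA ∩ CA ∥ BD]
   → D = (-10, 18)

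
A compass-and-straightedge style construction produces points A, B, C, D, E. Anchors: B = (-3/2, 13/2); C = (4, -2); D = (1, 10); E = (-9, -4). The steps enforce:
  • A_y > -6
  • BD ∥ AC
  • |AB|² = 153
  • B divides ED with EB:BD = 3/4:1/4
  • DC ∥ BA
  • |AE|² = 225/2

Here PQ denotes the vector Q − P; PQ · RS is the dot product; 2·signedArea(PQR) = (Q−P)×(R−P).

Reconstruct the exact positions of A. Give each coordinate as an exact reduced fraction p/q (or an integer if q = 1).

A = (3/2, -11/2)

1. A_x = 3/2  [BD ∥ AC ∩ DC ∥ BA]
2. A_y = -11/2  [BD ∥ AC ∩ DC ∥ BA]
   → A = (3/2, -11/2)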